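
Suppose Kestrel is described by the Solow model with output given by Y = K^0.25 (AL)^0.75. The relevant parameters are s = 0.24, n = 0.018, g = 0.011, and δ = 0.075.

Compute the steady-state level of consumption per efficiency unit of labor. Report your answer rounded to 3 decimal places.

At the steady state, Δk = 0, so s·k^α = (n + g + δ)·k.
Dividing both sides by k: k^(1−α) = s / (n + g + δ).
k^0.75 = 0.24 / (0.018 + 0.011 + 0.075) = 0.24 / 0.104 = 2.3077
k* = 2.3077^(1/0.75) ≈ 3.0496
y* = (k*)^α = 3.0496^0.25 ≈ 1.3215
c* = (1 − s)·y* = (1 − 0.24) × 1.3215 ≈ 1.0043

c* = 1.004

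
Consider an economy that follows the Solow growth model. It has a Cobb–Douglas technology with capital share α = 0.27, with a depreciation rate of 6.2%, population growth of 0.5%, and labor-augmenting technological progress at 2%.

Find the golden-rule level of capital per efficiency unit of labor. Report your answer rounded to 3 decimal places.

k_gold ≈ 4.718

The golden rule sets f'(k) = n + g + δ, i.e. α·k^(α−1) = n + g + δ.
So k^(1−α) = α / (n + g + δ) = 0.27 / 0.087 = 3.1034.
k_gold = 3.1034^(1/0.73) ≈ 4.7179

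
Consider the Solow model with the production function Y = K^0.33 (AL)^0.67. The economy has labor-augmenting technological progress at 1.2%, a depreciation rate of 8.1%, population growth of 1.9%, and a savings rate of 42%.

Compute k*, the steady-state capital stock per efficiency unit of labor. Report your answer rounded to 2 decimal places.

Steady state requires s·f(k) = (n + g + δ)·k, i.e. s·k^α = (n + g + δ)·k.
Dividing both sides by k: k^(1−α) = s / (n + g + δ).
k^0.67 = 0.42 / (0.019 + 0.012 + 0.081) = 0.42 / 0.112 = 3.7500
k* = 3.7500^(1/0.67) ≈ 7.1906

k* ≈ 7.19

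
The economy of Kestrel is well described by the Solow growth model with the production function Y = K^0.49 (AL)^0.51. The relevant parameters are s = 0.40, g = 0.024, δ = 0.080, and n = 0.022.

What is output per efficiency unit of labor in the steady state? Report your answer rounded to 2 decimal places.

y* = 3.03

Steady state requires s·f(k) = (n + g + δ)·k, i.e. s·k^α = (n + g + δ)·k.
Dividing both sides by k: k^(1−α) = s / (n + g + δ).
k^0.51 = 0.40 / (0.022 + 0.024 + 0.080) = 0.40 / 0.126 = 3.1746
k* = 3.1746^(1/0.51) ≈ 9.6317
y* = (k*)^α = 9.6317^0.49 ≈ 3.0340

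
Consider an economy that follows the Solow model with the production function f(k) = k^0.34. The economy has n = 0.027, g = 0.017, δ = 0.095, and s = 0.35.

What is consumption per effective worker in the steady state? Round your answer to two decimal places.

At the steady state, Δk = 0, so s·k^α = (n + g + δ)·k.
Dividing both sides by k: k^(1−α) = s / (n + g + δ).
k^0.66 = 0.35 / (0.027 + 0.017 + 0.095) = 0.35 / 0.139 = 2.5180
k* = 2.5180^(1/0.66) ≈ 4.0519
y* = (k*)^α = 4.0519^0.34 ≈ 1.6092
c* = (1 − s)·y* = (1 − 0.35) × 1.6092 ≈ 1.0460

c* = 1.05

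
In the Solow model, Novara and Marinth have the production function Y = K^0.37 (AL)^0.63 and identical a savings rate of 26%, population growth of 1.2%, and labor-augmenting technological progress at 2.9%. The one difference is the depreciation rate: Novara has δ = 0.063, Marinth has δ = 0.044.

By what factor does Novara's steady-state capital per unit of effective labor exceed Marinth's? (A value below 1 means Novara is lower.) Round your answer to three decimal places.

Steady-state k* = [s/(n + g + δ)]^(1/(1−α)), so the ratio is [ (s_N/(n + g + δ)_N) / (s_M/(n + g + δ)_M) ]^1.5873.
s_N/(n + g + δ)_N = 0.26/0.104 = 2.5000; s_M/(n + g + δ)_M = 0.26/0.085 = 3.0588.
Ratio = (2.5000/3.0588)^1.5873 = 0.8173^1.5873 ≈ 0.7260

k*_N / k*_M ≈ 0.726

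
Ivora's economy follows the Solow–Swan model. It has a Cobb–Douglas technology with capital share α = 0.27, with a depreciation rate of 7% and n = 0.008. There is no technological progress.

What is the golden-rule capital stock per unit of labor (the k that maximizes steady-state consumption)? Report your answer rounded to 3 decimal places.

k_gold ≈ 5.479

The golden rule sets f'(k) = n + δ, i.e. α·k^(α−1) = n + δ.
So k^(1−α) = α / (n + δ) = 0.27 / 0.078 = 3.4615.
k_gold = 3.4615^(1/0.73) ≈ 5.4792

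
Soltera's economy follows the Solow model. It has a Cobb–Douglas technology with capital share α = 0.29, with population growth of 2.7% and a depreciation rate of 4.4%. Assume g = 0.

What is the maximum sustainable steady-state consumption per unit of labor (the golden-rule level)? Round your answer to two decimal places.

At the golden rule, f'(k) = n + δ, so α·k^(α−1) = n + δ and k_gold = (α/(n + δ))^(1/(1−α)).
k_gold = (0.29/0.071)^(1/0.71) = 4.0845^1.4085 ≈ 7.2575
c_gold = f(k_gold) − (n + δ)·k_gold = 1.7768 − 0.071×7.2575 ≈ 1.2615

c_gold ≈ 1.26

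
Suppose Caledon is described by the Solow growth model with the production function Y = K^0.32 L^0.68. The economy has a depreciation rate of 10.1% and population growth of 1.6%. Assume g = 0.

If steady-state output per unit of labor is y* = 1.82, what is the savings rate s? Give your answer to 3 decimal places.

s ≈ 0.418

Steady state requires s·f(k) = (n + δ)·k, i.e. s·k^α = (n + δ)·k.
Since y* = [s/(n + δ)]^(α/(1−α)), we have s/(n + δ) = (y*)^((1−α)/α) = 1.82^2.125 = 3.5699.
Therefore s = 3.5699 × (n + δ) = 3.5699 × 0.117 = 0.4177.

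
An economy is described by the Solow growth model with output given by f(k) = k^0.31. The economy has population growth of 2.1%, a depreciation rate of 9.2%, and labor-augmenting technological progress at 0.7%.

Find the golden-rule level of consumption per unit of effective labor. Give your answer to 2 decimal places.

At the golden rule, f'(k) = n + g + δ, so α·k^(α−1) = n + g + δ and k_gold = (α/(n + g + δ))^(1/(1−α)).
k_gold = (0.31/0.120)^(1/0.69) = 2.5833^1.4493 ≈ 3.9570
c_gold = f(k_gold) − (n + g + δ)·k_gold = 1.5317 − 0.120×3.9570 ≈ 1.0569

c_gold ≈ 1.06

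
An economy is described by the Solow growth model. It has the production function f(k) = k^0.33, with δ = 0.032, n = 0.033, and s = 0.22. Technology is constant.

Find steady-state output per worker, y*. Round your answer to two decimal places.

y* = 1.82

In steady state, investment equals break-even investment: s·k^α = (n + δ)·k.
Rearranging, k^(1−α) = s / (n + δ).
k^0.67 = 0.22 / (0.033 + 0.032) = 0.22 / 0.065 = 3.3846
k* = 3.3846^(1/0.67) ≈ 6.1703
y* = (k*)^α = 6.1703^0.33 ≈ 1.8231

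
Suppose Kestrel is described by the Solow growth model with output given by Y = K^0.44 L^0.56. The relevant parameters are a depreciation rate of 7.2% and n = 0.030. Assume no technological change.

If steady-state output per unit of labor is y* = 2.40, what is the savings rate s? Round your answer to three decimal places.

Steady state requires s·f(k) = (n + δ)·k, i.e. s·k^α = (n + δ)·k.
Since y* = [s/(n + δ)]^(α/(1−α)), we have s/(n + δ) = (y*)^((1−α)/α) = 2.40^1.2727 = 3.0472.
Therefore s = 3.0472 × (n + δ) = 3.0472 × 0.102 = 0.3108.

s ≈ 0.311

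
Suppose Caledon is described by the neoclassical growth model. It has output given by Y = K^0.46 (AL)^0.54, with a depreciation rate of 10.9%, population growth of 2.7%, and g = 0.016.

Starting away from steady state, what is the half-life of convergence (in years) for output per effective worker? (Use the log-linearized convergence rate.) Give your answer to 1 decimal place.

Near the steady state the convergence rate is λ = (1 − α)(n + g + δ).
λ = (1 − 0.46) × 0.152 = 0.54 × 0.152 = 0.08208
Half-life = ln 2 / λ = 0.6931 / 0.08208 ≈ 8.44 years

about 8.4 years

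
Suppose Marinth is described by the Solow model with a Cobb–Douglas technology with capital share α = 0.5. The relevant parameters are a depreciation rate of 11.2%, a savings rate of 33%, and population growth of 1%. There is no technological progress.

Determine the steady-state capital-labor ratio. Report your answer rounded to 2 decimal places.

Steady state requires s·f(k) = (n + δ)·k, i.e. s·k^α = (n + δ)·k.
Dividing both sides by k: k^(1−α) = s / (n + δ).
k^0.5 = 0.33 / (0.010 + 0.112) = 0.33 / 0.122 = 2.7049
k* = 2.7049^(1/0.5) ≈ 7.3165

k* = 7.32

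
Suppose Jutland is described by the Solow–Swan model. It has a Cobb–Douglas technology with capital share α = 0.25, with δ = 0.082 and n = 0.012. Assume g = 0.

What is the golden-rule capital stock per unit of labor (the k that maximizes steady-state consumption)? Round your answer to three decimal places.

The golden rule sets f'(k) = n + δ, i.e. α·k^(α−1) = n + δ.
So k^(1−α) = α / (n + δ) = 0.25 / 0.094 = 2.6596.
k_gold = 2.6596^(1/0.75) ≈ 3.6849

k_gold ≈ 3.685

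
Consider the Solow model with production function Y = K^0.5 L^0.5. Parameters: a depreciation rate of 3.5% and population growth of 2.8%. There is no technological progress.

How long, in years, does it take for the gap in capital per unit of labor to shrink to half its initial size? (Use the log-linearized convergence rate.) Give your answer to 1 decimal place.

Near the steady state the convergence rate is λ = (1 − α)(n + δ).
λ = (1 − 0.5) × 0.063 = 0.5 × 0.063 = 0.0315
Half-life = ln 2 / λ = 0.6931 / 0.0315 ≈ 22.00 years

t_½ ≈ 22.0 years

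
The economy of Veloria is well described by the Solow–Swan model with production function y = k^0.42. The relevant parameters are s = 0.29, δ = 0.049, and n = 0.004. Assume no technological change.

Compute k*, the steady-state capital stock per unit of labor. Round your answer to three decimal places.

In steady state, investment equals break-even investment: s·k^α = (n + δ)·k.
Rearranging, k^(1−α) = s / (n + δ).
k^0.58 = 0.29 / (0.004 + 0.049) = 0.29 / 0.053 = 5.4717
k* = 5.4717^(1/0.58) ≈ 18.7337

k* ≈ 18.734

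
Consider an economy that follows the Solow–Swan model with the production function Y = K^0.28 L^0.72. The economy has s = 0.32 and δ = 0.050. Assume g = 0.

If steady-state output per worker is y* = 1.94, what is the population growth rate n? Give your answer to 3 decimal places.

n ≈ 0.008

Steady state requires s·f(k) = (n + δ)·k, i.e. s·k^α = (n + δ)·k.
Since y* = [s/(n + δ)]^(α/(1−α)), we have s/(n + δ) = (y*)^((1−α)/α) = 1.94^2.5714 = 5.4961.
Therefore n + δ = s / 5.4961 = 0.32 / 5.4961 = 0.0582, so n = 0.0582 − 0.050 = 0.0082.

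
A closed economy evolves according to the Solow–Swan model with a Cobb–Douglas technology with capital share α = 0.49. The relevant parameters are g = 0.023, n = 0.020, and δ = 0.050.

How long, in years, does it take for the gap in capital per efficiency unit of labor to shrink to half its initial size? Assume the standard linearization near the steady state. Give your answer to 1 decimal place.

t_½ ≈ 14.6 years

Near the steady state the convergence rate is λ = (1 − α)(n + g + δ).
λ = (1 − 0.49) × 0.093 = 0.51 × 0.093 = 0.04743
Half-life = ln 2 / λ = 0.6931 / 0.04743 ≈ 14.61 years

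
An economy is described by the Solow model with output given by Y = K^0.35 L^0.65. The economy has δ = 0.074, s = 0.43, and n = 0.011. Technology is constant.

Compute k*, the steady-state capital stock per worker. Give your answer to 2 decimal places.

k* = 12.11

Steady state requires s·f(k) = (n + δ)·k, i.e. s·k^α = (n + δ)·k.
Dividing both sides by k: k^(1−α) = s / (n + δ).
k^0.65 = 0.43 / (0.011 + 0.074) = 0.43 / 0.085 = 5.0588
k* = 5.0588^(1/0.65) ≈ 12.1102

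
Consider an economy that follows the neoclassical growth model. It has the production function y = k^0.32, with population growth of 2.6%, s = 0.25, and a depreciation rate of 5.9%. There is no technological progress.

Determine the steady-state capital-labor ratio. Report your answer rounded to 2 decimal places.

Steady state requires s·f(k) = (n + δ)·k, i.e. s·k^α = (n + δ)·k.
Dividing both sides by k: k^(1−α) = s / (n + δ).
k^0.68 = 0.25 / (0.026 + 0.059) = 0.25 / 0.085 = 2.9412
k* = 2.9412^(1/0.68) ≈ 4.8866

k* = 4.89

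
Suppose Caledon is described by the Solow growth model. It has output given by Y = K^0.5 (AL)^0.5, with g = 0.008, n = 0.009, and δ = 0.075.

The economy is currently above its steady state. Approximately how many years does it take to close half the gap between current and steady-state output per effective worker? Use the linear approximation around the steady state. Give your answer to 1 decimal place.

Near the steady state the convergence rate is λ = (1 − α)(n + g + δ).
λ = (1 − 0.5) × 0.092 = 0.5 × 0.092 = 0.0460
Half-life = ln 2 / λ = 0.6931 / 0.0460 ≈ 15.07 years

half-life ≈ 15.1 years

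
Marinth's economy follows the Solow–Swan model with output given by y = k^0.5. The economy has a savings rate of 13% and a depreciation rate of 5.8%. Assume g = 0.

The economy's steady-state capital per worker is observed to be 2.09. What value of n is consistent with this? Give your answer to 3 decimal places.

n ≈ 0.032

In steady state, investment equals break-even investment: s·k^α = (n + δ)·k.
So s / (n + δ) = (k*)^(1−α) = 2.09^0.5 = 1.4457.
Therefore n + δ = s / 1.4457 = 0.13 / 1.4457 = 0.0899, so n = 0.0899 − 0.058 = 0.0319.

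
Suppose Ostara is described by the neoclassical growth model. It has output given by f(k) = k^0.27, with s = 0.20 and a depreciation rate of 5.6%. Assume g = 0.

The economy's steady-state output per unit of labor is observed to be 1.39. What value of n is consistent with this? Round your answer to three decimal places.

n ≈ 0.026

At the steady state, Δk = 0, so s·k^α = (n + δ)·k.
Since y* = [s/(n + δ)]^(α/(1−α)), we have s/(n + δ) = (y*)^((1−α)/α) = 1.39^2.7037 = 2.4360.
Therefore n + δ = s / 2.4360 = 0.20 / 2.4360 = 0.0821, so n = 0.0821 − 0.056 = 0.0261.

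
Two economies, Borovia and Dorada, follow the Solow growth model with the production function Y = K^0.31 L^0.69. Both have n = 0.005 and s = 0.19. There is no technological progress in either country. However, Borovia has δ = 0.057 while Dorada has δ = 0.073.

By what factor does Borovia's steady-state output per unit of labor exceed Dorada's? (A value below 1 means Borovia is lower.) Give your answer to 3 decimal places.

ratio ≈ 1.109

Steady-state y* = [s/(n + δ)]^(α/(1−α)), so the ratio is [ (s_B/(n + δ)_B) / (s_D/(n + δ)_D) ]^0.4493.
s_B/(n + δ)_B = 0.19/0.062 = 3.0645; s_D/(n + δ)_D = 0.19/0.078 = 2.4359.
Ratio = (3.0645/2.4359)^0.4493 = 1.2581^0.4493 ≈ 1.1087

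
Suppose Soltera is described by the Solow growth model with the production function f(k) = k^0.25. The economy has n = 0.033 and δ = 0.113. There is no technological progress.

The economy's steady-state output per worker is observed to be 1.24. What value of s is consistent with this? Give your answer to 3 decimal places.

s ≈ 0.278

Steady state requires s·f(k) = (n + δ)·k, i.e. s·k^α = (n + δ)·k.
Since y* = [s/(n + δ)]^(α/(1−α)), we have s/(n + δ) = (y*)^((1−α)/α) = 1.24^3 = 1.9066.
Therefore s = 1.9066 × (n + δ) = 1.9066 × 0.146 = 0.2784.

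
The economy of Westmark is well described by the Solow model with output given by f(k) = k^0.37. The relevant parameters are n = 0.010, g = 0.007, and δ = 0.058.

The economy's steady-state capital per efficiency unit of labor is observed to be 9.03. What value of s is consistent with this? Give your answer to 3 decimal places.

At the steady state, Δk = 0, so s·k^α = (n + g + δ)·k.
So s / (n + g + δ) = (k*)^(1−α) = 9.03^0.63 = 4.0002.
Therefore s = 4.0002 × (n + g + δ) = 4.0002 × 0.075 = 0.3000.

s ≈ 0.300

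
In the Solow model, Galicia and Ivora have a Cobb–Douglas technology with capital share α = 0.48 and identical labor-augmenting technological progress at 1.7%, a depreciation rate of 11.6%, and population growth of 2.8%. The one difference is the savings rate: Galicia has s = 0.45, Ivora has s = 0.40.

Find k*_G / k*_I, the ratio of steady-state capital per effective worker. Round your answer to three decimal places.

ratio ≈ 1.254

Steady-state k* = [s/(n + g + δ)]^(1/(1−α)), so the ratio is [ (s_G/(n + g + δ)_G) / (s_I/(n + g + δ)_I) ]^1.9231.
s_G/(n + g + δ)_G = 0.45/0.161 = 2.7950; s_I/(n + g + δ)_I = 0.40/0.161 = 2.4845.
Ratio = (2.7950/2.4845)^1.9231 = 1.1250^1.9231 ≈ 1.2542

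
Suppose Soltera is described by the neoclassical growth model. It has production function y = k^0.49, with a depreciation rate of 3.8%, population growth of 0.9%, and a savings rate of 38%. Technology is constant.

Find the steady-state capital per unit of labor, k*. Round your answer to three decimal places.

k* ≈ 60.225

At the steady state, Δk = 0, so s·k^α = (n + δ)·k.
Rearranging, k^(1−α) = s / (n + δ).
k^0.51 = 0.38 / (0.009 + 0.038) = 0.38 / 0.047 = 8.0851
k* = 8.0851^(1/0.51) ≈ 60.2248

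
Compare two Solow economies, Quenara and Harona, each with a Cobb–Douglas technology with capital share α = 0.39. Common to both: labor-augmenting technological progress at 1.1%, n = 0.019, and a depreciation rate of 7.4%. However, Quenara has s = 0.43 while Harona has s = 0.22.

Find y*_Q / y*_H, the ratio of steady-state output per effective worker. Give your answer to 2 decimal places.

Steady-state y* = [s/(n + g + δ)]^(α/(1−α)), so the ratio is [ (s_Q/(n + g + δ)_Q) / (s_H/(n + g + δ)_H) ]^0.6393.
s_Q/(n + g + δ)_Q = 0.43/0.104 = 4.1346; s_H/(n + g + δ)_H = 0.22/0.104 = 2.1154.
Ratio = (4.1346/2.1154)^0.6393 = 1.9545^0.6393 ≈ 1.5348

y*_Q / y*_H ≈ 1.53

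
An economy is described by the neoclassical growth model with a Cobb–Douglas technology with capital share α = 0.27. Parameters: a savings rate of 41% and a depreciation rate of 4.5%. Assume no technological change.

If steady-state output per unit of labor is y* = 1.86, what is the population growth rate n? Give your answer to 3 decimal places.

In steady state, investment equals break-even investment: s·k^α = (n + δ)·k.
Since y* = [s/(n + δ)]^(α/(1−α)), we have s/(n + δ) = (y*)^((1−α)/α) = 1.86^2.7037 = 5.3540.
Therefore n + δ = s / 5.3540 = 0.41 / 5.3540 = 0.0766, so n = 0.0766 − 0.045 = 0.0316.

n ≈ 0.032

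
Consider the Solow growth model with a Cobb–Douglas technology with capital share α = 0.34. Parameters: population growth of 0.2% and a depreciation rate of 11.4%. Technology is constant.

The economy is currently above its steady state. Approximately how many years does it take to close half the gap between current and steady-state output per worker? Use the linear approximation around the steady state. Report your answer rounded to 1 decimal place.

t_½ ≈ 9.1 years

Near the steady state the convergence rate is λ = (1 − α)(n + δ).
λ = (1 − 0.34) × 0.116 = 0.66 × 0.116 = 0.07656
Half-life = ln 2 / λ = 0.6931 / 0.07656 ≈ 9.05 years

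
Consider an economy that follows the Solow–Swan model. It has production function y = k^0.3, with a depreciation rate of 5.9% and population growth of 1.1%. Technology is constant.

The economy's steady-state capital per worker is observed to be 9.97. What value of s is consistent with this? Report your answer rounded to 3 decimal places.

Steady state requires s·f(k) = (n + δ)·k, i.e. s·k^α = (n + δ)·k.
So s / (n + δ) = (k*)^(1−α) = 9.97^0.7 = 5.0013.
Therefore s = 5.0013 × (n + δ) = 5.0013 × 0.070 = 0.3501.

s ≈ 0.350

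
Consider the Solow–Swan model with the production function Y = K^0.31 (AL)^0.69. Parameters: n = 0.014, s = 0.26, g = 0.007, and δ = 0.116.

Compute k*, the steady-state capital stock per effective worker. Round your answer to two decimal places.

k* ≈ 2.53

Steady state requires s·f(k) = (n + g + δ)·k, i.e. s·k^α = (n + g + δ)·k.
Rearranging, k^(1−α) = s / (n + g + δ).
k^0.69 = 0.26 / (0.014 + 0.007 + 0.116) = 0.26 / 0.137 = 1.8978
k* = 1.8978^(1/0.69) ≈ 2.5308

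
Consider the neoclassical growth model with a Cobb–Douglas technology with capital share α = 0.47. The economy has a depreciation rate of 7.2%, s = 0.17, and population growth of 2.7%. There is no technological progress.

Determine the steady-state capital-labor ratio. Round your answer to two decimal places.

At the steady state, Δk = 0, so s·k^α = (n + δ)·k.
Rearranging, k^(1−α) = s / (n + δ).
k^0.53 = 0.17 / (0.027 + 0.072) = 0.17 / 0.099 = 1.7172
k* = 1.7172^(1/0.53) ≈ 2.7737

k* ≈ 2.77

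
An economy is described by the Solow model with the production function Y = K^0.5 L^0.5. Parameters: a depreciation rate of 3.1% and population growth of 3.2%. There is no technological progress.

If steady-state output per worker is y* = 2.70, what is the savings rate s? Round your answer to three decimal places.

In steady state, investment equals break-even investment: s·k^α = (n + δ)·k.
Since y* = [s/(n + δ)]^(α/(1−α)), we have s/(n + δ) = (y*)^((1−α)/α) = 2.70^1 = 2.7000.
Therefore s = 2.7000 × (n + δ) = 2.7000 × 0.063 = 0.1701.

s ≈ 0.170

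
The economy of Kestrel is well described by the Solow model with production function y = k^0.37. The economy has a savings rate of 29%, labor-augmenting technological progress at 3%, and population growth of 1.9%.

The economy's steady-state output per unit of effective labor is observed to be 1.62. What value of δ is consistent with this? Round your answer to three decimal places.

Steady state requires s·f(k) = (n + g + δ)·k, i.e. s·k^α = (n + g + δ)·k.
Since y* = [s/(n + g + δ)]^(α/(1−α)), we have s/(n + g + δ) = (y*)^((1−α)/α) = 1.62^1.7027 = 2.2737.
Therefore n + g + δ = s / 2.2737 = 0.29 / 2.2737 = 0.1275, so δ = 0.1275 − 0.049 = 0.0785.

δ ≈ 0.079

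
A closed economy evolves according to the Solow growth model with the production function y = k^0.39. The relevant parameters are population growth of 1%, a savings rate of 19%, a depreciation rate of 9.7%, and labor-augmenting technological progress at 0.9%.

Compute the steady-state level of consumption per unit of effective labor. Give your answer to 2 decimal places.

c* = 1.11

At the steady state, Δk = 0, so s·k^α = (n + g + δ)·k.
Dividing both sides by k: k^(1−α) = s / (n + g + δ).
k^0.61 = 0.19 / (0.010 + 0.009 + 0.097) = 0.19 / 0.116 = 1.6379
k* = 1.6379^(1/0.61) ≈ 2.2454
y* = (k*)^α = 2.2454^0.39 ≈ 1.3709
c* = (1 − s)·y* = (1 − 0.19) × 1.3709 ≈ 1.1104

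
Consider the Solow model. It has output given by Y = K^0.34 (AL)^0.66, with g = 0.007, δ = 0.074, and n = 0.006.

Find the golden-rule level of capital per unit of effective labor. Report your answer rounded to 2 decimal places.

k_gold ≈ 7.89

The golden rule sets f'(k) = n + g + δ, i.e. α·k^(α−1) = n + g + δ.
So k^(1−α) = α / (n + g + δ) = 0.34 / 0.087 = 3.9080.
k_gold = 3.9080^(1/0.66) ≈ 7.8868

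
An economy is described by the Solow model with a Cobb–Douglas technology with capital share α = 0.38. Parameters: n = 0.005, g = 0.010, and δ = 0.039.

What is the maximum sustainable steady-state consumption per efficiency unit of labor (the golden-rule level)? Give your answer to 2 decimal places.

At the golden rule, f'(k) = n + g + δ, so α·k^(α−1) = n + g + δ and k_gold = (α/(n + g + δ))^(1/(1−α)).
k_gold = (0.38/0.054)^(1/0.62) = 7.0370^1.6129 ≈ 23.2676
c_gold = f(k_gold) − (n + g + δ)·k_gold = 3.3065 − 0.054×23.2676 ≈ 2.0500

c_gold ≈ 2.05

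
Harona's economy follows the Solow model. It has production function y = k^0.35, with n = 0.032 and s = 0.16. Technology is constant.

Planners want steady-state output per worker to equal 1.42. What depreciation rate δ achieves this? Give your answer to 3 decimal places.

δ ≈ 0.051

In steady state, investment equals break-even investment: s·k^α = (n + δ)·k.
Since y* = [s/(n + δ)]^(α/(1−α)), we have s/(n + δ) = (y*)^((1−α)/α) = 1.42^1.8571 = 1.9179.
Therefore n + δ = s / 1.9179 = 0.16 / 1.9179 = 0.0834, so δ = 0.0834 − 0.032 = 0.0514.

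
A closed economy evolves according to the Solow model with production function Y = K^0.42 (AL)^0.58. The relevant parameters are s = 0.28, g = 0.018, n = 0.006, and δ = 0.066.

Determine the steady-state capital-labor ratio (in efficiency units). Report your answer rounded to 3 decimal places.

k* = 7.077

At the steady state, Δk = 0, so s·k^α = (n + g + δ)·k.
Dividing both sides by k: k^(1−α) = s / (n + g + δ).
k^0.58 = 0.28 / (0.006 + 0.018 + 0.066) = 0.28 / 0.090 = 3.1111
k* = 3.1111^(1/0.58) ≈ 7.0770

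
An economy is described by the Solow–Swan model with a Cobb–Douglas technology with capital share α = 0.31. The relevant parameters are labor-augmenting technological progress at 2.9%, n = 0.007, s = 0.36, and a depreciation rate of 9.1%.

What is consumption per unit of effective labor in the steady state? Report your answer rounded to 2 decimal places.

c* ≈ 1.02

At the steady state, Δk = 0, so s·k^α = (n + g + δ)·k.
Rearranging, k^(1−α) = s / (n + g + δ).
k^0.69 = 0.36 / (0.007 + 0.029 + 0.091) = 0.36 / 0.127 = 2.8346
k* = 2.8346^(1/0.69) ≈ 4.5267
y* = (k*)^α = 4.5267^0.31 ≈ 1.5970
c* = (1 − s)·y* = (1 − 0.36) × 1.5970 ≈ 1.0221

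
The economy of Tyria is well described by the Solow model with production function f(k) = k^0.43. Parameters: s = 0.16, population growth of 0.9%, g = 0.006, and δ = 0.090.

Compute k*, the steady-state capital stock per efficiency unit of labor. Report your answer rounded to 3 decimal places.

At the steady state, Δk = 0, so s·k^α = (n + g + δ)·k.
Rearranging, k^(1−α) = s / (n + g + δ).
k^0.57 = 0.16 / (0.009 + 0.006 + 0.090) = 0.16 / 0.105 = 1.5238
k* = 1.5238^(1/0.57) ≈ 2.0938

k* ≈ 2.094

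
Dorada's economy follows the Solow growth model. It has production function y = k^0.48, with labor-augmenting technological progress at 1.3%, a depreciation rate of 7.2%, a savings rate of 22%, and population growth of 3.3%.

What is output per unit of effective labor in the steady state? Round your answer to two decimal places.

y* = 1.78

At the steady state, Δk = 0, so s·k^α = (n + g + δ)·k.
Dividing both sides by k: k^(1−α) = s / (n + g + δ).
k^0.52 = 0.22 / (0.033 + 0.013 + 0.072) = 0.22 / 0.118 = 1.8644
k* = 1.8644^(1/0.52) ≈ 3.3134
y* = (k*)^α = 3.3134^0.48 ≈ 1.7772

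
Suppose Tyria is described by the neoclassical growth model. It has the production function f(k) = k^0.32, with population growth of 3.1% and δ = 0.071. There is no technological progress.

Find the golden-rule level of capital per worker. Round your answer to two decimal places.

k_gold ≈ 5.37

The golden rule sets f'(k) = n + δ, i.e. α·k^(α−1) = n + δ.
So k^(1−α) = α / (n + δ) = 0.32 / 0.102 = 3.1373.
k_gold = 3.1373^(1/0.68) ≈ 5.3732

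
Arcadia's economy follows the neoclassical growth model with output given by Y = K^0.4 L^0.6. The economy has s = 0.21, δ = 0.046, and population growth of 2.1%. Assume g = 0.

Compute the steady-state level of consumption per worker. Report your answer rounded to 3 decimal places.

c* ≈ 1.692

In steady state, investment equals break-even investment: s·k^α = (n + δ)·k.
Rearranging, k^(1−α) = s / (n + δ).
k^0.6 = 0.21 / (0.021 + 0.046) = 0.21 / 0.067 = 3.1343
k* = 3.1343^(1/0.6) ≈ 6.7128
y* = (k*)^α = 6.7128^0.4 ≈ 2.1417
c* = (1 − s)·y* = (1 − 0.21) × 2.1417 ≈ 1.6919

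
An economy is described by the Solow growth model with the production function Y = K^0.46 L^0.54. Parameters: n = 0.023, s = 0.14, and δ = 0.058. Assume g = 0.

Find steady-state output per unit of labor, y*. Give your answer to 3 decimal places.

y* ≈ 1.594

At the steady state, Δk = 0, so s·k^α = (n + δ)·k.
Rearranging, k^(1−α) = s / (n + δ).
k^0.54 = 0.14 / (0.023 + 0.058) = 0.14 / 0.081 = 1.7284
k* = 1.7284^(1/0.54) ≈ 2.7547
y* = (k*)^α = 2.7547^0.46 ≈ 1.5938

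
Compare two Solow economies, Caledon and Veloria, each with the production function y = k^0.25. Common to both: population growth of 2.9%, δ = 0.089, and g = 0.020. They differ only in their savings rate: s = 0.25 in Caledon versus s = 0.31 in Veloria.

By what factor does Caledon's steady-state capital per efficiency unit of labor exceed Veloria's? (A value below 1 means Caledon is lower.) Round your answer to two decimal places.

ratio ≈ 0.75

Steady-state k* = [s/(n + g + δ)]^(1/(1−α)), so the ratio is [ (s_C/(n + g + δ)_C) / (s_V/(n + g + δ)_V) ]^1.3333.
s_C/(n + g + δ)_C = 0.25/0.138 = 1.8116; s_V/(n + g + δ)_V = 0.31/0.138 = 2.2464.
Ratio = (1.8116/2.2464)^1.3333 = 0.8064^1.3333 ≈ 0.7506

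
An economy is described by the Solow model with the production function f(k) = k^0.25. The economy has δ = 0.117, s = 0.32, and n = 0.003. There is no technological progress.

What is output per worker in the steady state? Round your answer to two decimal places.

y* = 1.39

At the steady state, Δk = 0, so s·k^α = (n + δ)·k.
Dividing both sides by k: k^(1−α) = s / (n + δ).
k^0.75 = 0.32 / (0.003 + 0.117) = 0.32 / 0.120 = 2.6667
k* = 2.6667^(1/0.75) ≈ 3.6980
y* = (k*)^α = 3.6980^0.25 ≈ 1.3867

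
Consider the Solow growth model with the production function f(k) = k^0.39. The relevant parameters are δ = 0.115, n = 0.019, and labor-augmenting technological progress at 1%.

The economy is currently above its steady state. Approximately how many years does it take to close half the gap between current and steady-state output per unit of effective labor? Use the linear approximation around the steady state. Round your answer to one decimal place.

Near the steady state the convergence rate is λ = (1 − α)(n + g + δ).
λ = (1 − 0.39) × 0.144 = 0.61 × 0.144 = 0.08784
Half-life = ln 2 / λ = 0.6931 / 0.08784 ≈ 7.89 years

half-life ≈ 7.9 years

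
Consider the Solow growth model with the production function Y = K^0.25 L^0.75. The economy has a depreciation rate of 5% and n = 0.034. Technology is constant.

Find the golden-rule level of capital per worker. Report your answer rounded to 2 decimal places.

k_gold ≈ 4.28

The golden rule sets f'(k) = n + δ, i.e. α·k^(α−1) = n + δ.
So k^(1−α) = α / (n + δ) = 0.25 / 0.084 = 2.9762.
k_gold = 2.9762^(1/0.75) ≈ 4.2810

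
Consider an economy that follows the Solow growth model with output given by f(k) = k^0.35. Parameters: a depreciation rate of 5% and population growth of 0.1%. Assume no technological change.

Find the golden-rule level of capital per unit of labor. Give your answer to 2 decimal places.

The golden rule sets f'(k) = n + δ, i.e. α·k^(α−1) = n + δ.
So k^(1−α) = α / (n + δ) = 0.35 / 0.051 = 6.8627.
k_gold = 6.8627^(1/0.65) ≈ 19.3604

k_gold ≈ 19.36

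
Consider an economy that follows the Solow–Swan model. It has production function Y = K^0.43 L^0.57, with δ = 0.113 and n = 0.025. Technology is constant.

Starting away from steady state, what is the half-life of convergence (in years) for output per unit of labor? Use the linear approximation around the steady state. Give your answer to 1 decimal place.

t_½ ≈ 8.8 years

Near the steady state the convergence rate is λ = (1 − α)(n + δ).
λ = (1 − 0.43) × 0.138 = 0.57 × 0.138 = 0.07866
Half-life = ln 2 / λ = 0.6931 / 0.07866 ≈ 8.81 years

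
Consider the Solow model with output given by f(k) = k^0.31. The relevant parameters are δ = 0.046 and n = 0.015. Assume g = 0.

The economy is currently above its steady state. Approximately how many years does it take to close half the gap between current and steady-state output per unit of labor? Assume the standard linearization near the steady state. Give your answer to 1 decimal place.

Near the steady state the convergence rate is λ = (1 − α)(n + δ).
λ = (1 − 0.31) × 0.061 = 0.69 × 0.061 = 0.04209
Half-life = ln 2 / λ = 0.6931 / 0.04209 ≈ 16.47 years

half-life ≈ 16.5 years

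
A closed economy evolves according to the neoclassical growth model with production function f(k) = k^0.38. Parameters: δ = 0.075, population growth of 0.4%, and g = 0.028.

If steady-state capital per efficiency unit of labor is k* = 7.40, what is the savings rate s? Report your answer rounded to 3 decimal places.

s ≈ 0.370

Steady state requires s·f(k) = (n + g + δ)·k, i.e. s·k^α = (n + g + δ)·k.
So s / (n + g + δ) = (k*)^(1−α) = 7.40^0.62 = 3.4588.
Therefore s = 3.4588 × (n + g + δ) = 3.4588 × 0.107 = 0.3701.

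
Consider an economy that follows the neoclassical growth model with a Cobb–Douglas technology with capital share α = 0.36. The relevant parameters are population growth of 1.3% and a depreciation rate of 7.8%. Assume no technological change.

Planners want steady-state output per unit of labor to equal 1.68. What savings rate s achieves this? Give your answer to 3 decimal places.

s ≈ 0.229

At the steady state, Δk = 0, so s·k^α = (n + δ)·k.
Since y* = [s/(n + δ)]^(α/(1−α)), we have s/(n + δ) = (y*)^((1−α)/α) = 1.68^1.7778 = 2.5151.
Therefore s = 2.5151 × (n + δ) = 2.5151 × 0.091 = 0.2289.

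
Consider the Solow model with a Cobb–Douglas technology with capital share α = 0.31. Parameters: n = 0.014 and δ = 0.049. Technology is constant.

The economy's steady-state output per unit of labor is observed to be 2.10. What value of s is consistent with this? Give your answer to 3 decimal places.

In steady state, investment equals break-even investment: s·k^α = (n + δ)·k.
Since y* = [s/(n + δ)]^(α/(1−α)), we have s/(n + δ) = (y*)^((1−α)/α) = 2.10^2.2258 = 5.2143.
Therefore s = 5.2143 × (n + δ) = 5.2143 × 0.063 = 0.3285.

s ≈ 0.329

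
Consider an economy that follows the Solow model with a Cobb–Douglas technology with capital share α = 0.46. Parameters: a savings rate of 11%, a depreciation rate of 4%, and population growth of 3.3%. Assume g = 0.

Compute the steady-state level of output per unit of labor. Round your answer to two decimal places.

y* ≈ 1.42

At the steady state, Δk = 0, so s·k^α = (n + δ)·k.
Dividing both sides by k: k^(1−α) = s / (n + δ).
k^0.54 = 0.11 / (0.033 + 0.040) = 0.11 / 0.073 = 1.5068
k* = 1.5068^(1/0.54) ≈ 2.1366
y* = (k*)^α = 2.1366^0.46 ≈ 1.4180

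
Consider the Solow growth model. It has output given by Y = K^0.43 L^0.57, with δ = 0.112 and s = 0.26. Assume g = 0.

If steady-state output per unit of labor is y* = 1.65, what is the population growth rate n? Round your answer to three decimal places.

At the steady state, Δk = 0, so s·k^α = (n + δ)·k.
Since y* = [s/(n + δ)]^(α/(1−α)), we have s/(n + δ) = (y*)^((1−α)/α) = 1.65^1.3256 = 1.9422.
Therefore n + δ = s / 1.9422 = 0.26 / 1.9422 = 0.1339, so n = 0.1339 − 0.112 = 0.0219.

n ≈ 0.022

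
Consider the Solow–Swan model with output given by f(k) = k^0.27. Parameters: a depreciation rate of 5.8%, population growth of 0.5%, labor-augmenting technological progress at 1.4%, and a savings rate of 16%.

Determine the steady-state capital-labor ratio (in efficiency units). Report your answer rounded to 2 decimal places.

At the steady state, Δk = 0, so s·k^α = (n + g + δ)·k.
Dividing both sides by k: k^(1−α) = s / (n + g + δ).
k^0.73 = 0.16 / (0.005 + 0.014 + 0.058) = 0.16 / 0.077 = 2.0779
k* = 2.0779^(1/0.73) ≈ 2.7233

k* ≈ 2.72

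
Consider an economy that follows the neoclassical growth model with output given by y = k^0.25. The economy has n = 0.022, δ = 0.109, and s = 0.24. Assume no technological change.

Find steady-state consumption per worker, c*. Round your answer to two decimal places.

c* ≈ 0.93

At the steady state, Δk = 0, so s·k^α = (n + δ)·k.
Rearranging, k^(1−α) = s / (n + δ).
k^0.75 = 0.24 / (0.022 + 0.109) = 0.24 / 0.131 = 1.8321
k* = 1.8321^(1/0.75) ≈ 2.2418
y* = (k*)^α = 2.2418^0.25 ≈ 1.2236
c* = (1 − s)·y* = (1 − 0.24) × 1.2236 ≈ 0.9299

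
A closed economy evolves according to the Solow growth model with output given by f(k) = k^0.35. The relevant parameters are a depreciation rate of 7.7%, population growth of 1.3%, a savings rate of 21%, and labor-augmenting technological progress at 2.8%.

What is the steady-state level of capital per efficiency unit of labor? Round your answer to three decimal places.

Steady state requires s·f(k) = (n + g + δ)·k, i.e. s·k^α = (n + g + δ)·k.
Rearranging, k^(1−α) = s / (n + g + δ).
k^0.65 = 0.21 / (0.013 + 0.028 + 0.077) = 0.21 / 0.118 = 1.7797
k* = 1.7797^(1/0.65) ≈ 2.4274

k* ≈ 2.427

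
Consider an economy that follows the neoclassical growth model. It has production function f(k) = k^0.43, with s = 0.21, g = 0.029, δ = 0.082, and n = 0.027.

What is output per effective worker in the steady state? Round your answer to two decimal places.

y* ≈ 1.37

At the steady state, Δk = 0, so s·k^α = (n + g + δ)·k.
Dividing both sides by k: k^(1−α) = s / (n + g + δ).
k^0.57 = 0.21 / (0.027 + 0.029 + 0.082) = 0.21 / 0.138 = 1.5217
k* = 1.5217^(1/0.57) ≈ 2.0887
y* = (k*)^α = 2.0887^0.43 ≈ 1.3726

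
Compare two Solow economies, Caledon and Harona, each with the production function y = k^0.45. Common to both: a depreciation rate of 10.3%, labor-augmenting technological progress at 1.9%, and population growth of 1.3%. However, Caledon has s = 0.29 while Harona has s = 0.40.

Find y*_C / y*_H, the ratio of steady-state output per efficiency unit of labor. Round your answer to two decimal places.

Steady-state y* = [s/(n + g + δ)]^(α/(1−α)), so the ratio is [ (s_C/(n + g + δ)_C) / (s_H/(n + g + δ)_H) ]^0.8182.
s_C/(n + g + δ)_C = 0.29/0.135 = 2.1481; s_H/(n + g + δ)_H = 0.40/0.135 = 2.9630.
Ratio = (2.1481/2.9630)^0.8182 = 0.7250^0.8182 ≈ 0.7686

ratio ≈ 0.77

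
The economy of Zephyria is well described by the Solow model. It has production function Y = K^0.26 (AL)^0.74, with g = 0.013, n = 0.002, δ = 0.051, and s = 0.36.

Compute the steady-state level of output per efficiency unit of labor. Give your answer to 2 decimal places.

In steady state, investment equals break-even investment: s·k^α = (n + g + δ)·k.
Rearranging, k^(1−α) = s / (n + g + δ).
k^0.74 = 0.36 / (0.002 + 0.013 + 0.051) = 0.36 / 0.066 = 5.4545
k* = 5.4545^(1/0.74) ≈ 9.8995
y* = (k*)^α = 9.8995^0.26 ≈ 1.8149

y* ≈ 1.81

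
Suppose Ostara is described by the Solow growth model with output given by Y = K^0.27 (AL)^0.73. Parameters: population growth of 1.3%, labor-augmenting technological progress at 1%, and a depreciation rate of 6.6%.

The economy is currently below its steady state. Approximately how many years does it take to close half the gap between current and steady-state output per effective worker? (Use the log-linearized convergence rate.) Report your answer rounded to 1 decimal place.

about 10.7 years

Near the steady state the convergence rate is λ = (1 − α)(n + g + δ).
λ = (1 − 0.27) × 0.089 = 0.73 × 0.089 = 0.06497
Half-life = ln 2 / λ = 0.6931 / 0.06497 ≈ 10.67 years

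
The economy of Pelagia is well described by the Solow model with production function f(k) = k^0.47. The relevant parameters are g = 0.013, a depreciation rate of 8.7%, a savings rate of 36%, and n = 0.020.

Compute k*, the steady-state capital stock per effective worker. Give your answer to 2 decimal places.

k* = 7.95

In steady state, investment equals break-even investment: s·k^α = (n + g + δ)·k.
Dividing both sides by k: k^(1−α) = s / (n + g + δ).
k^0.53 = 0.36 / (0.020 + 0.013 + 0.087) = 0.36 / 0.120 = 3.0000
k* = 3.0000^(1/0.53) ≈ 7.9475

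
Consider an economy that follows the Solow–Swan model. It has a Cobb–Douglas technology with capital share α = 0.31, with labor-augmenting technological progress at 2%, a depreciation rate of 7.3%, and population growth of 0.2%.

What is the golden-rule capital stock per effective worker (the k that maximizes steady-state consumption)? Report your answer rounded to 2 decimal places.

The golden rule sets f'(k) = n + g + δ, i.e. α·k^(α−1) = n + g + δ.
So k^(1−α) = α / (n + g + δ) = 0.31 / 0.095 = 3.2632.
k_gold = 3.2632^(1/0.69) ≈ 5.5515

k_gold ≈ 5.55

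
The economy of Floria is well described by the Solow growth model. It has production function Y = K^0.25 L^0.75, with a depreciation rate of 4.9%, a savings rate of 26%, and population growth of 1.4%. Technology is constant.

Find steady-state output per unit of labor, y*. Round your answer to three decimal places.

At the steady state, Δk = 0, so s·k^α = (n + δ)·k.
Rearranging, k^(1−α) = s / (n + δ).
k^0.75 = 0.26 / (0.014 + 0.049) = 0.26 / 0.063 = 4.1270
k* = 4.1270^(1/0.75) ≈ 6.6198
y* = (k*)^α = 6.6198^0.25 ≈ 1.6040

y* ≈ 1.604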